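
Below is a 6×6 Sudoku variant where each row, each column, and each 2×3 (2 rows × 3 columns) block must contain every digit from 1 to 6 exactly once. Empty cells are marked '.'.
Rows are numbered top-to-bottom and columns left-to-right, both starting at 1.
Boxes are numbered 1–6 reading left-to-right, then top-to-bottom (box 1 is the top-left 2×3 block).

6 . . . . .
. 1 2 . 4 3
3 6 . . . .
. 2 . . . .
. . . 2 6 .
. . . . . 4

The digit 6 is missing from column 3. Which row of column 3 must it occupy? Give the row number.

6

Consider where 6 can go in column 3.
R1C3 is out (row 1 already has a 6).
R3C3 is out (row 3 already has a 6).
R4C3 is out (box 3 already has a 6).
R5C3 is out (row 5 already has a 6).
So the only cell in column 3 that can hold 6 is R6C3.
That is row 6.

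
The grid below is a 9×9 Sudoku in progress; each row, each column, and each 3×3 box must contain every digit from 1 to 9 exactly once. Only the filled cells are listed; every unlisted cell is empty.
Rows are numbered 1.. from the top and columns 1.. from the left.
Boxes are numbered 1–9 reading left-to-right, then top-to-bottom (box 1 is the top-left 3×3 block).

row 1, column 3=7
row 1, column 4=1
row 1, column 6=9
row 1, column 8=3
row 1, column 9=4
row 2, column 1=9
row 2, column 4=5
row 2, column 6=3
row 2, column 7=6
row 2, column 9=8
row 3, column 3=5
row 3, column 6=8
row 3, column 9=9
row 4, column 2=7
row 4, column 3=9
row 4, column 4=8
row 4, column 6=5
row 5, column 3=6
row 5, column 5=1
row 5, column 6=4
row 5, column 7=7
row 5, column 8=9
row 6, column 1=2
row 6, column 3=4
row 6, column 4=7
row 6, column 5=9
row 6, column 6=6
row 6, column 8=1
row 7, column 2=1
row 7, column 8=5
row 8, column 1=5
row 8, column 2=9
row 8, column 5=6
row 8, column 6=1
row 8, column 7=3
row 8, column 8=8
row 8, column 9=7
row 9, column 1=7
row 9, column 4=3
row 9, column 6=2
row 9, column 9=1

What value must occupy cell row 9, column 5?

5

Cell row 9, column 5 itself could take any of {4, 5, 8} by direct elimination.
Consider where 5 can go in box 8.
row 7, column 4 is out (row 7 already has a 5).
row 7, column 5 is out (row 7 already has a 5).
row 7, column 6 is out (row 7 already has a 5).
row 8, column 4 is out (row 8 already has a 5).
So the only cell in box 8 that can hold 5 is row 9, column 5.
Therefore row 9, column 5 = 5.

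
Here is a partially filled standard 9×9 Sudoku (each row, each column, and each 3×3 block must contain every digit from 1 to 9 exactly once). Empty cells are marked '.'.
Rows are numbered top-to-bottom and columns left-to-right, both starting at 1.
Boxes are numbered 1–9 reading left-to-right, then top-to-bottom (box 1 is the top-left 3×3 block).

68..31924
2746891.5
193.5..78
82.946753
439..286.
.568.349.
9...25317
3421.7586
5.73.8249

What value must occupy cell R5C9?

Row 5 already contains {2, 3, 4, 6, 8, 9}.
Column 9 already contains {3, 4, 5, 6, 7, 8, 9}.
Its 3×3 block (box 6) already contains {3, 4, 5, 6, 7, 8, 9}.
The only value from 1–9 not eliminated is 1, so R5C9 = 1.

1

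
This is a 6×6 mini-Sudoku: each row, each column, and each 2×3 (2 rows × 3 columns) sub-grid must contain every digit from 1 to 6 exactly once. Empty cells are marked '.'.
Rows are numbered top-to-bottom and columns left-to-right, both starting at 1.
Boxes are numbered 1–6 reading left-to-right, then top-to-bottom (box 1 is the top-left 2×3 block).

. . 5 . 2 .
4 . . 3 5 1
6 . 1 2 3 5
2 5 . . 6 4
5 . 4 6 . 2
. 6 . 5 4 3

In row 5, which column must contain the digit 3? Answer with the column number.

Consider where 3 can go in row 5.
R5C5 is out (column 5 already has a 3).
So the only cell in row 5 that can hold 3 is R5C2.
That is column 2.

2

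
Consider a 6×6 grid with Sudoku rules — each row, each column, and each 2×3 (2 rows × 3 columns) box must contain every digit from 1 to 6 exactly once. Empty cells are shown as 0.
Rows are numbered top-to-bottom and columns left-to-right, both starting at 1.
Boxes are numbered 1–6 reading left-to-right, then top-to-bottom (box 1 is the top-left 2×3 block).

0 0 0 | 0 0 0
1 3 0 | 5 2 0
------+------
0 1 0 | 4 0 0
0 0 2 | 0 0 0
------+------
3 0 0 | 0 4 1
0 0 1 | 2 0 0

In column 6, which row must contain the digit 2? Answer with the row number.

3

Consider where 2 can go in column 6.
r1c6 is out (box 2 already has a 2).
r2c6 is out (row 2 already has a 2).
r4c6 is out (row 4 already has a 2).
r6c6 is out (row 6 already has a 2).
So the only cell in column 6 that can hold 2 is r3c6.
That is row 3.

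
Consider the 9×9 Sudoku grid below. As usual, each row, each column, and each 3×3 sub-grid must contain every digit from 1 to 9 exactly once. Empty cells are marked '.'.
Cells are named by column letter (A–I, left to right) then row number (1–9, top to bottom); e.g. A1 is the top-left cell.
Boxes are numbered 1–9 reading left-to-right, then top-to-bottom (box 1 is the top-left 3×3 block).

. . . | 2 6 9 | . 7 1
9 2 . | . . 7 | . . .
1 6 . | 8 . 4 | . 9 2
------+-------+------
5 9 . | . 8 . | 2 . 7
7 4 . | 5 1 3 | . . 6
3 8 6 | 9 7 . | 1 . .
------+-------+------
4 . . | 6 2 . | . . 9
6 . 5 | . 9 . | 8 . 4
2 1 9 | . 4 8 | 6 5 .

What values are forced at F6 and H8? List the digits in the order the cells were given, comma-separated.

2,2

For F6:
  Row 6 already contains {1, 3, 6, 7, 8, 9}.
  Column F already contains {3, 4, 7, 8, 9}.
  Its 3×3 block (box 5) already contains {1, 3, 5, 7, 8, 9}.
  The only value from 1–9 not eliminated is 2, so F6 = 2.
For H8:
  Consider where 2 can go in row 8.
  B8 is out (column B already has a 2).
  D8 is out (column D already has a 2).
  F8 is out (box 8 already has a 2).
  So the only cell in row 8 that can hold 2 is H8.
  So H8 = 2.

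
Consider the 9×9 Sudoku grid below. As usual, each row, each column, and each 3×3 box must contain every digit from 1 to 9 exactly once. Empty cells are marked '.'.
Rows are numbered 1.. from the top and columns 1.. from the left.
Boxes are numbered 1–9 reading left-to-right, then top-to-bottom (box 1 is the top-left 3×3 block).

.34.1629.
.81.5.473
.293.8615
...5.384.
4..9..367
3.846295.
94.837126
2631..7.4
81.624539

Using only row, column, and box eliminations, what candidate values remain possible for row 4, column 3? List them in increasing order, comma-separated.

Row 4 already contains {3, 4, 5, 8}.
Column 3 already contains {1, 3, 4, 8, 9}.
Its 3×3 block (box 4) already contains {3, 4, 8}.
Removing those from 1–9 leaves {2, 6, 7} as the candidates for row 4, column 3.

2,6,7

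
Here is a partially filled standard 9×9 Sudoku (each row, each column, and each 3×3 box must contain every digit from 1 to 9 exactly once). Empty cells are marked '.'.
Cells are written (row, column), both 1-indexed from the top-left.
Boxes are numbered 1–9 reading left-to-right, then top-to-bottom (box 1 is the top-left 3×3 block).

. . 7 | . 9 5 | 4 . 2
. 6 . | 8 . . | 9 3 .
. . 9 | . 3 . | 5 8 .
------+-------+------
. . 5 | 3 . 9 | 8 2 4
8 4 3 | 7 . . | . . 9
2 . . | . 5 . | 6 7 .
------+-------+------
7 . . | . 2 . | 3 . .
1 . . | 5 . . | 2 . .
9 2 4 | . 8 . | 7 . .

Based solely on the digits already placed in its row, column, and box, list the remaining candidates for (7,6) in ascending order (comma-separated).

1,4,6

Row 7 already contains {2, 3, 7}.
Column 6 already contains {5, 9}.
Its 3×3 block (box 8) already contains {2, 5, 8}.
Removing those from 1–9 leaves {1, 4, 6} as the candidates for (7,6).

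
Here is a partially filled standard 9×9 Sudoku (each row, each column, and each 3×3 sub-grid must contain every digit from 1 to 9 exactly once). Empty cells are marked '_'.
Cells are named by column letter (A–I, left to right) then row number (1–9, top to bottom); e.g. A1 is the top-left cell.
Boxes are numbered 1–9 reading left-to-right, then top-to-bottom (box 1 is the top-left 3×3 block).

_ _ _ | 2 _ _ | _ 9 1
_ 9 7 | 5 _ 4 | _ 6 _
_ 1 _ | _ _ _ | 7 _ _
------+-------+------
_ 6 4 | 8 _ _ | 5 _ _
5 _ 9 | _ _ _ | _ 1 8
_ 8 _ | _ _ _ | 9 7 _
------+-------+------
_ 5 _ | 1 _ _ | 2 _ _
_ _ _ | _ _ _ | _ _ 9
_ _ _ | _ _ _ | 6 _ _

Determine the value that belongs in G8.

Cell G8 itself could take any of {1, 3, 4, 8} by direct elimination.
Consider where 1 can go in box 9.
H7 is out (row 7 already has a 1).
I7 is out (row 7 already has a 1).
H8 is out (column H already has a 1).
H9 is out (column H already has a 1).
I9 is out (column I already has a 1).
So the only cell in box 9 that can hold 1 is G8.
Therefore G8 = 1.

1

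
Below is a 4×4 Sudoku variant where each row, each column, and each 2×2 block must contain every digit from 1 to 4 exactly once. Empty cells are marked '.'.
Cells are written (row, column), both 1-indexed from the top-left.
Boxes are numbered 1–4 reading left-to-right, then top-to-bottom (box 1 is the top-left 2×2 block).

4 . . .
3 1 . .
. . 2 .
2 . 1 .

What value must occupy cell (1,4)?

Cell (1,4) itself could take any of {1, 2, 3} by direct elimination.
Consider where 1 can go in box 2.
(1,3) is out (column 3 already has a 1).
(2,3) is out (row 2 already has a 1).
(2,4) is out (row 2 already has a 1).
So the only cell in box 2 that can hold 1 is (1,4).
Therefore (1,4) = 1.

1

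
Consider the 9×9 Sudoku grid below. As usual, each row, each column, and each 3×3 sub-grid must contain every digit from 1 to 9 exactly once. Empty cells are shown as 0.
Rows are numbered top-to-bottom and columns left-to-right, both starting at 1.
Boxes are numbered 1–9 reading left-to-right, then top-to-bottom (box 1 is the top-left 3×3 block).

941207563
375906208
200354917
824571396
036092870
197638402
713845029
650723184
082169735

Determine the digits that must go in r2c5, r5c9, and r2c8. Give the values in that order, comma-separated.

For r2c5:
  Row 2 already contains {2, 3, 5, 6, 7, 8, 9}.
  Column 5 already contains {2, 3, 4, 5, 6, 7, 9}.
  Its 3×3 block (box 2) already contains {2, 3, 4, 5, 6, 7, 9}.
  The only value from 1–9 not eliminated is 1, so r2c5 = 1.
For r5c9:
  Row 5 already contains {2, 3, 6, 7, 8, 9}.
  Column 9 already contains {2, 3, 4, 5, 6, 7, 8, 9}.
  Its 3×3 block (box 6) already contains {2, 3, 4, 6, 7, 8, 9}.
  The only value from 1–9 not eliminated is 1, so r5c9 = 1.
For r2c8:
  Row 2 already contains {2, 3, 5, 6, 7, 8, 9}.
  Column 8 already contains {1, 2, 3, 6, 7, 8, 9}.
  Its 3×3 block (box 3) already contains {1, 2, 3, 5, 6, 7, 8, 9}.
  The only value from 1–9 not eliminated is 4, so r2c8 = 4.

1,1,4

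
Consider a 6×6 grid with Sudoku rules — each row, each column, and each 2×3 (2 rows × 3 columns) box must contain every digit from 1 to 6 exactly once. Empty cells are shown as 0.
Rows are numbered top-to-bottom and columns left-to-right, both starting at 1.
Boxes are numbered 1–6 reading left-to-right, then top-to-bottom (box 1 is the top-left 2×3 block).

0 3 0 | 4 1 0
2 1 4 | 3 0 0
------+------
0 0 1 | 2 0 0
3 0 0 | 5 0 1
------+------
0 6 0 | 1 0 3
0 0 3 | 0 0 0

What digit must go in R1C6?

2

Cell R1C6 itself could take any of {2, 5, 6} by direct elimination.
Consider where 2 can go in row 1.
R1C1 is out (column 1 already has a 2).
R1C3 is out (box 1 already has a 2).
So the only cell in row 1 that can hold 2 is R1C6.
Therefore R1C6 = 2.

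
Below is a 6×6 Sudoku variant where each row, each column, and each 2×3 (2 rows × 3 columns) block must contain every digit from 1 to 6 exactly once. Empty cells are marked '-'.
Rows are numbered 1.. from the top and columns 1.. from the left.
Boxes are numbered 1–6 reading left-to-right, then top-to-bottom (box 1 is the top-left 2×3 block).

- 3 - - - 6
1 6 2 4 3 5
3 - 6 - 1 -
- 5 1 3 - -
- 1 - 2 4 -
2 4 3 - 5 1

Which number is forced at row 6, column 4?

Row 6 already contains {1, 2, 3, 4, 5}.
Column 4 already contains {2, 3, 4}.
Its 2×3 block (box 6) already contains {1, 2, 4, 5}.
The only value from 1–6 not eliminated is 6, so row 6, column 4 = 6.

6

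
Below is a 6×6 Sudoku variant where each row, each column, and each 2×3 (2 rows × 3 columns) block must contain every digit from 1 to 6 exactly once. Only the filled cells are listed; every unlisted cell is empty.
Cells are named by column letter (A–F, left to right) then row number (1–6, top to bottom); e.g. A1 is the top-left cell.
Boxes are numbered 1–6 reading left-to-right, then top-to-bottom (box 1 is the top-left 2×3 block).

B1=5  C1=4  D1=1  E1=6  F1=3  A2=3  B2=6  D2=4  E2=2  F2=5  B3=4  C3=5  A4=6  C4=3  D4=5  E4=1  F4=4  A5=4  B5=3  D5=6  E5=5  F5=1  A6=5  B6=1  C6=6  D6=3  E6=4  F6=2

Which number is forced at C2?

Row 2 already contains {2, 3, 4, 5, 6}.
Column C already contains {3, 4, 5, 6}.
Its 2×3 block (box 1) already contains {3, 4, 5, 6}.
The only value from 1–6 not eliminated is 1, so C2 = 1.

1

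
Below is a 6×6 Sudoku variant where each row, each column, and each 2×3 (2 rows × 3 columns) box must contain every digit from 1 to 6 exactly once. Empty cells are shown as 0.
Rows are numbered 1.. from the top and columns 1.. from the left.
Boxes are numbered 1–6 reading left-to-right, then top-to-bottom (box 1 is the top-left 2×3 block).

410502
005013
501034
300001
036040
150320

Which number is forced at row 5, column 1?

Row 5 already contains {3, 4, 6}.
Column 1 already contains {1, 3, 4, 5}.
Its 2×3 block (box 5) already contains {1, 3, 5, 6}.
The only value from 1–6 not eliminated is 2, so row 5, column 1 = 2.

2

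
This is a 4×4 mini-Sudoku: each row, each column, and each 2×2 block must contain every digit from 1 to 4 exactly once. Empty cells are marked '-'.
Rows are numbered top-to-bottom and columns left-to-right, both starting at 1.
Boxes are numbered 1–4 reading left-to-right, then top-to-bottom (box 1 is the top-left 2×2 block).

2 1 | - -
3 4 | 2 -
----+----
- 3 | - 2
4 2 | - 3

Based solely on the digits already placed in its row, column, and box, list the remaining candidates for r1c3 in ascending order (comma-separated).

3,4

Row 1 already contains {1, 2}.
Column 3 already contains {2}.
Its 2×2 block (box 2) already contains {2}.
Removing those from 1–4 leaves {3, 4} as the candidates for r1c3.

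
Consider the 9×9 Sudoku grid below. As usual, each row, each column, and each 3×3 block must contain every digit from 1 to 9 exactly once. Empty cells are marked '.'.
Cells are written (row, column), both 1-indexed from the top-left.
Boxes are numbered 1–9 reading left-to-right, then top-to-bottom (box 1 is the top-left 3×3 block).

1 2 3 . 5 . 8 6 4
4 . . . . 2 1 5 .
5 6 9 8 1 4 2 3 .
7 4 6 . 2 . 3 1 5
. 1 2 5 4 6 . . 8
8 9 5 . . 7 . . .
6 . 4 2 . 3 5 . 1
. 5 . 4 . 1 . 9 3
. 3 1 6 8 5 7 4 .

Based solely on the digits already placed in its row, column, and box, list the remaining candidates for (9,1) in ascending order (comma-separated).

2,9

Row 9 already contains {1, 3, 4, 5, 6, 7, 8}.
Column 1 already contains {1, 4, 5, 6, 7, 8}.
Its 3×3 block (box 7) already contains {1, 3, 4, 5, 6}.
Removing those from 1–9 leaves {2, 9} as the candidates for (9,1).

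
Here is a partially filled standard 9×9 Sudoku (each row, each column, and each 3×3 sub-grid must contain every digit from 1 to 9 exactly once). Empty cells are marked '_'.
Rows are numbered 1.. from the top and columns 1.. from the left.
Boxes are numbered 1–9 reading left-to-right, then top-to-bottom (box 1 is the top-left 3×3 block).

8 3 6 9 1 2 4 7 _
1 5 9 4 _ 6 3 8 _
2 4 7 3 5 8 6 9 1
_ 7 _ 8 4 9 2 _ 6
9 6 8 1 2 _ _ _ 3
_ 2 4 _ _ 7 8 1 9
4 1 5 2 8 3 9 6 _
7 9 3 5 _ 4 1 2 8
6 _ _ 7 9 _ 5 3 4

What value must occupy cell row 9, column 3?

Row 9 already contains {3, 4, 5, 6, 7, 9}.
Column 3 already contains {3, 4, 5, 6, 7, 8, 9}.
Its 3×3 block (box 7) already contains {1, 3, 4, 5, 6, 7, 9}.
The only value from 1–9 not eliminated is 2, so row 9, column 3 = 2.

2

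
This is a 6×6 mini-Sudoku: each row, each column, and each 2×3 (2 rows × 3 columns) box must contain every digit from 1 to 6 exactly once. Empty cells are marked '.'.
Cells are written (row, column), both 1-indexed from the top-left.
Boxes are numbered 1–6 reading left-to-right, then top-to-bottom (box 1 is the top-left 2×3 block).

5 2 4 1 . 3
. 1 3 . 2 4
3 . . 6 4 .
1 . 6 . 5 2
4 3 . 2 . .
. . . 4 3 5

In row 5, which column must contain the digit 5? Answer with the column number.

Consider where 5 can go in row 5.
(5,5) is out (column 5 already has a 5).
(5,6) is out (column 6 already has a 5).
So the only cell in row 5 that can hold 5 is (5,3).
That is column 3.

3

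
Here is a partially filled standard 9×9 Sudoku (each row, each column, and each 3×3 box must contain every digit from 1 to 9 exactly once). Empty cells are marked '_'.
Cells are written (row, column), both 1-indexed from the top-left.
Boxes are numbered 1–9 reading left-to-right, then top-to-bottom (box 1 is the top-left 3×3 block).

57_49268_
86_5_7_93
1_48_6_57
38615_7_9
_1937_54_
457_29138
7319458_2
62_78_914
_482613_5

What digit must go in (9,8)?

Row 9 already contains {1, 2, 3, 4, 5, 6, 8}.
Column 8 already contains {1, 3, 4, 5, 8, 9}.
Its 3×3 block (box 9) already contains {1, 2, 3, 4, 5, 8, 9}.
The only value from 1–9 not eliminated is 7, so (9,8) = 7.

7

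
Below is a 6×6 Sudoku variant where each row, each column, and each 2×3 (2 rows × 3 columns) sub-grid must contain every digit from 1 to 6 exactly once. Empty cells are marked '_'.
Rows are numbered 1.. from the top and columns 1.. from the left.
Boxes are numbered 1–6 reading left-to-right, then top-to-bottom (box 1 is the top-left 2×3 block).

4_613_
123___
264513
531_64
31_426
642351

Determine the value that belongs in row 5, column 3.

Row 5 already contains {1, 2, 3, 4, 6}.
Column 3 already contains {1, 2, 3, 4, 6}.
Its 2×3 block (box 5) already contains {1, 2, 3, 4, 6}.
The only value from 1–6 not eliminated is 5, so row 5, column 3 = 5.

5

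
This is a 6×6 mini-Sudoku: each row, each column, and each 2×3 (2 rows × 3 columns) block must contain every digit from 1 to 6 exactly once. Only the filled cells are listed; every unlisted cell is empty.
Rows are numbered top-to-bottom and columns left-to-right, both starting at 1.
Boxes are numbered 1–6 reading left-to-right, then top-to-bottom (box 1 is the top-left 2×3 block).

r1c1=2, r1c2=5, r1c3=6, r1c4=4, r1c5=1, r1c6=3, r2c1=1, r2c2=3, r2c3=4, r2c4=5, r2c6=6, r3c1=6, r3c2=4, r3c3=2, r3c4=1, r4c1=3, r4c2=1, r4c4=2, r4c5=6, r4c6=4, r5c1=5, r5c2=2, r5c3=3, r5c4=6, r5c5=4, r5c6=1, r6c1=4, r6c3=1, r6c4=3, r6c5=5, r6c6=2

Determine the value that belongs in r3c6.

Row 3 already contains {1, 2, 4, 6}.
Column 6 already contains {1, 2, 3, 4, 6}.
Its 2×3 block (box 4) already contains {1, 2, 4, 6}.
The only value from 1–6 not eliminated is 5, so r3c6 = 5.

5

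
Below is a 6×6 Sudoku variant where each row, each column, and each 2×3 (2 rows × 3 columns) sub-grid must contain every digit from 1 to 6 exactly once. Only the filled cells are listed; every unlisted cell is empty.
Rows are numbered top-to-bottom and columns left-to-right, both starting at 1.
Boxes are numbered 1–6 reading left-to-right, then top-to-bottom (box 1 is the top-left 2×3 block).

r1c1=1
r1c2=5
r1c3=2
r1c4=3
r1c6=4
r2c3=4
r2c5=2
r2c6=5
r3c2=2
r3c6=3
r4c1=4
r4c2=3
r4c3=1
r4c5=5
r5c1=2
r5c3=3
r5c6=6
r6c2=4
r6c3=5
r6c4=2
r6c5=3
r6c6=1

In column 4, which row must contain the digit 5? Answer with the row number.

Consider where 5 can go in column 4.
r2c4 is out (row 2 already has a 5).
r3c4 is out (box 4 already has a 5).
r4c4 is out (row 4 already has a 5).
So the only cell in column 4 that can hold 5 is r5c4.
That is row 5.

5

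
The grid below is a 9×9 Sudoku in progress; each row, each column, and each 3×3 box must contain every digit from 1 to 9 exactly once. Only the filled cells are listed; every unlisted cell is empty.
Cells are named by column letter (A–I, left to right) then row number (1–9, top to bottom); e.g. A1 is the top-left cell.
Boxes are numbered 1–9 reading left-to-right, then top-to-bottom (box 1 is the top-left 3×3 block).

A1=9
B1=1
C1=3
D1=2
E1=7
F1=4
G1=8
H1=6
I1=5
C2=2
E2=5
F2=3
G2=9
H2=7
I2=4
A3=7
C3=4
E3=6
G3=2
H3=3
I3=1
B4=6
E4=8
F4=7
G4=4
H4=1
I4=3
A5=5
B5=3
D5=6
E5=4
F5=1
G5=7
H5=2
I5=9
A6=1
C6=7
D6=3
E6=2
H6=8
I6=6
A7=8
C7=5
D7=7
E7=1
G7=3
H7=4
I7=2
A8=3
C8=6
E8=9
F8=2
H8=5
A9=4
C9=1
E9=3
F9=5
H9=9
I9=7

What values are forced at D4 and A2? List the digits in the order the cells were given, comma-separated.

For D4:
  Consider where 5 can go in box 5.
  F6 is out (column F already has a 5).
  So the only cell in box 5 that can hold 5 is D4.
  So D4 = 5.
For A2:
  Row 2 already contains {2, 3, 4, 5, 7, 9}.
  Column A already contains {1, 3, 4, 5, 7, 8, 9}.
  Its 3×3 block (box 1) already contains {1, 2, 3, 4, 7, 9}.
  The only value from 1–9 not eliminated is 6, so A2 = 6.

5,6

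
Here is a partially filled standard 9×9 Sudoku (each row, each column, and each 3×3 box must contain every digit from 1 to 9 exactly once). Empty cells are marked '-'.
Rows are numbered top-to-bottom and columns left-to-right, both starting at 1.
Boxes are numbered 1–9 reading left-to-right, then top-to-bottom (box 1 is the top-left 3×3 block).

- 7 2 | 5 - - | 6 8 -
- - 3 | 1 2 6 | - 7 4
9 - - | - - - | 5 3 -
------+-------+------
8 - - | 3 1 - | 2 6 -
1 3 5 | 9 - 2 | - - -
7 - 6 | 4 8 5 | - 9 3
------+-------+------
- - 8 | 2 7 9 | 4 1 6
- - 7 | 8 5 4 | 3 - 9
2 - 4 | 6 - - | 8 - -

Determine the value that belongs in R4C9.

Cell R4C9 itself could take any of {5, 7} by direct elimination.
Consider where 5 can go in box 6.
R5C7 is out (row 5 already has a 5).
R5C8 is out (row 5 already has a 5).
R5C9 is out (row 5 already has a 5).
R6C7 is out (row 6 already has a 5).
So the only cell in box 6 that can hold 5 is R4C9.
Therefore R4C9 = 5.

5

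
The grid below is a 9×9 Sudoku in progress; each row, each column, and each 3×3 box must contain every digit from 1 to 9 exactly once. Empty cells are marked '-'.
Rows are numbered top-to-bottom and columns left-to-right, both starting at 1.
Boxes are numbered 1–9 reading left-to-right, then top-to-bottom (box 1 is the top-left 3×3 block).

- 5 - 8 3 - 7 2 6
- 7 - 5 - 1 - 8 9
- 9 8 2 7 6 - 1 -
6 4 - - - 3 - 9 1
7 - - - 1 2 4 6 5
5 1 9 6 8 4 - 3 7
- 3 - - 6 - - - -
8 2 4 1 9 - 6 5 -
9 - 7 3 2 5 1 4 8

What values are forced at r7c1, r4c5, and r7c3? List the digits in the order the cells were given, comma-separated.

1,5,5

For r7c1:
  Row 7 already contains {3, 6}.
  Column 1 already contains {5, 6, 7, 8, 9}.
  Its 3×3 block (box 7) already contains {2, 3, 4, 7, 8, 9}.
  The only value from 1–9 not eliminated is 1, so r7c1 = 1.
For r4c5:
  Row 4 already contains {1, 3, 4, 6, 9}.
  Column 5 already contains {1, 2, 3, 6, 7, 8, 9}.
  Its 3×3 block (box 5) already contains {1, 2, 3, 4, 6, 8}.
  The only value from 1–9 not eliminated is 5, so r4c5 = 5.
For r7c3:
  Consider where 5 can go in row 7.
  r7c1 is out (column 1 already has a 5). r7c4 is out (column 4 already has a 5). r7c6 is out (column 6 already has a 5). r7c7 is out (box 9 already has a 5). The remaining empty cells in row 7 are similarly blocked.
  So the only cell in row 7 that can hold 5 is r7c3.
  So r7c3 = 5.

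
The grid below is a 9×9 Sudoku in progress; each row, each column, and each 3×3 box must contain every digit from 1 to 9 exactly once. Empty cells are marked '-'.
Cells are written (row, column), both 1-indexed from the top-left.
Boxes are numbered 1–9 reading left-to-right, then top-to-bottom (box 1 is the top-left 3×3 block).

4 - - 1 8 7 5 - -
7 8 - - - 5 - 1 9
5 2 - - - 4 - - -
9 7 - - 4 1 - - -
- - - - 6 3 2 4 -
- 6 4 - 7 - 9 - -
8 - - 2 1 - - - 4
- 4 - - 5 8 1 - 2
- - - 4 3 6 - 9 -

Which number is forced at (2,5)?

Row 2 already contains {1, 5, 7, 8, 9}.
Column 5 already contains {1, 3, 4, 5, 6, 7, 8}.
Its 3×3 block (box 2) already contains {1, 4, 5, 7, 8}.
The only value from 1–9 not eliminated is 2, so (2,5) = 2.

2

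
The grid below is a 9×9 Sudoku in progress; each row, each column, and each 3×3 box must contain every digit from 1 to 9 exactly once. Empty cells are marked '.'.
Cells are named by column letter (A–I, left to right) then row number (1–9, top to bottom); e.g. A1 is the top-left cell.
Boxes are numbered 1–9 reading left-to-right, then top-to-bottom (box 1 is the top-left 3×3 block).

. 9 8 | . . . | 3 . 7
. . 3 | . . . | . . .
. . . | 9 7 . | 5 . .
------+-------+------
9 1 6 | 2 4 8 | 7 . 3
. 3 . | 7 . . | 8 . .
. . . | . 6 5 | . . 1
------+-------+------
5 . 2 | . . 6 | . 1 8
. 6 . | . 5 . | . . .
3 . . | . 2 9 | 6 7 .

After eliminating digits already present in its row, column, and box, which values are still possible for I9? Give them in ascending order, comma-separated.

Row 9 already contains {2, 3, 6, 7, 9}.
Column I already contains {1, 3, 7, 8}.
Its 3×3 block (box 9) already contains {1, 6, 7, 8}.
Removing those from 1–9 leaves {4, 5} as the candidates for I9.

4,5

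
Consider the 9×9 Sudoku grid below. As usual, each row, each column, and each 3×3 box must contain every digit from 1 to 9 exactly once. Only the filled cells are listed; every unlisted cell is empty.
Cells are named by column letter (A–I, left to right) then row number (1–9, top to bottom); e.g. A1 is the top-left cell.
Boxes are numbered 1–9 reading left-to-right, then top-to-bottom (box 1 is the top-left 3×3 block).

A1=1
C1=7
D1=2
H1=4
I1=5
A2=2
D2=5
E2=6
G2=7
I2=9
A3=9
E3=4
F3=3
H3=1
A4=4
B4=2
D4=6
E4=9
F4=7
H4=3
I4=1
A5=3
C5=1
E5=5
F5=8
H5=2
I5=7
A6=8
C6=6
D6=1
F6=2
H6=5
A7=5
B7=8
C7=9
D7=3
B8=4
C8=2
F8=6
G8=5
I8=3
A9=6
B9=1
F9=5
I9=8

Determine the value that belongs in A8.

Row 8 already contains {2, 3, 4, 5, 6}.
Column A already contains {1, 2, 3, 4, 5, 6, 8, 9}.
Its 3×3 block (box 7) already contains {1, 2, 4, 5, 6, 8, 9}.
The only value from 1–9 not eliminated is 7, so A8 = 7.

7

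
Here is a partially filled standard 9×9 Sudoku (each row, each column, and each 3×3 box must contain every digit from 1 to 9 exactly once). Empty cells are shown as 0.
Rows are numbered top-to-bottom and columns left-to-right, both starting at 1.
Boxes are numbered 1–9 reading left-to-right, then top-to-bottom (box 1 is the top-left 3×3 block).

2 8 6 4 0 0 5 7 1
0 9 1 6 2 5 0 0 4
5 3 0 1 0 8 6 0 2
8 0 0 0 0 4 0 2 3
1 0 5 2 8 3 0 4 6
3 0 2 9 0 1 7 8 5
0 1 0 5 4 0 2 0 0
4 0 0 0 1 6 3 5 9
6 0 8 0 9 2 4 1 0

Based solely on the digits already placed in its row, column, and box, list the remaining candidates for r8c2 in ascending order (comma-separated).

Row 8 already contains {1, 3, 4, 5, 6, 9}.
Column 2 already contains {1, 3, 8, 9}.
Its 3×3 block (box 7) already contains {1, 4, 6, 8}.
Removing those from 1–9 leaves {2, 7} as the candidates for r8c2.

2,7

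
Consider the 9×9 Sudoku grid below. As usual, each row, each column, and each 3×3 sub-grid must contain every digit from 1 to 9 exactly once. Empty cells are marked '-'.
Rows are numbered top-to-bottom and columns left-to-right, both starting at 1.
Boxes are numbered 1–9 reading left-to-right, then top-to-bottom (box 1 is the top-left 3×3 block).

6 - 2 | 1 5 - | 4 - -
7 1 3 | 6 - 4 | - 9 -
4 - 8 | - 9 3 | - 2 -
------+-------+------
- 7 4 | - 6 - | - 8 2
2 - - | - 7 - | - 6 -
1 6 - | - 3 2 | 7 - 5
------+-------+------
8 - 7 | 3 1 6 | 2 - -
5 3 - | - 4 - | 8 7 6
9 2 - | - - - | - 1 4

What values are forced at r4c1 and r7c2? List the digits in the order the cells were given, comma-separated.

3,4

For r4c1:
  Row 4 already contains {2, 4, 6, 7, 8}.
  Column 1 already contains {1, 2, 4, 5, 6, 7, 8, 9}.
  Its 3×3 block (box 4) already contains {1, 2, 4, 6, 7}.
  The only value from 1–9 not eliminated is 3, so r4c1 = 3.
For r7c2:
  Row 7 already contains {1, 2, 3, 6, 7, 8}.
  Column 2 already contains {1, 2, 3, 6, 7}.
  Its 3×3 block (box 7) already contains {2, 3, 5, 7, 8, 9}.
  The only value from 1–9 not eliminated is 4, so r7c2 = 4.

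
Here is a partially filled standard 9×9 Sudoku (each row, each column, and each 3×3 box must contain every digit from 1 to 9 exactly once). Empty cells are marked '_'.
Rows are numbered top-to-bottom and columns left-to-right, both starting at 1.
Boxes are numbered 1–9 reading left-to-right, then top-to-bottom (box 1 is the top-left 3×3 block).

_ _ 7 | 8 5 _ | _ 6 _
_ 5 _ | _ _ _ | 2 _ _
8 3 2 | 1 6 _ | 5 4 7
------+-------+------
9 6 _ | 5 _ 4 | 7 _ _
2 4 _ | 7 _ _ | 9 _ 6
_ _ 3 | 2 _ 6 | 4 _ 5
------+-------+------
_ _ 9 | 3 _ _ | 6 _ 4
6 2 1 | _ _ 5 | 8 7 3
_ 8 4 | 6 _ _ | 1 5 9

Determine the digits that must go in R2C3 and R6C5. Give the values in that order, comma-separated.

For R2C3:
  Row 2 already contains {2, 5}.
  Column 3 already contains {1, 2, 3, 4, 7, 9}.
  Its 3×3 block (box 1) already contains {2, 3, 5, 7, 8}.
  The only value from 1–9 not eliminated is 6, so R2C3 = 6.
For R6C5:
  Consider where 9 can go in box 5.
  R4C5 is out (row 4 already has a 9).
  R5C5 is out (row 5 already has a 9).
  R5C6 is out (row 5 already has a 9).
  So the only cell in box 5 that can hold 9 is R6C5.
  So R6C5 = 9.

6,9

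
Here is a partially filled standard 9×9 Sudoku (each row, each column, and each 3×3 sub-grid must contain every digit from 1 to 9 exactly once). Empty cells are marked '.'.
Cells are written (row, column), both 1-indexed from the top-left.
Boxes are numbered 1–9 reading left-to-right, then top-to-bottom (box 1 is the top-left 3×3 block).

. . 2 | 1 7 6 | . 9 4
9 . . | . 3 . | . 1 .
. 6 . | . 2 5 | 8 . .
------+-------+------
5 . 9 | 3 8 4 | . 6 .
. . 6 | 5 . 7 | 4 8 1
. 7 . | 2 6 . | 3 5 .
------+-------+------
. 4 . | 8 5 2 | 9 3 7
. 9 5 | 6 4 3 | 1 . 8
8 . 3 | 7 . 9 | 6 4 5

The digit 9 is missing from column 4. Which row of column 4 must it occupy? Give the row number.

Consider where 9 can go in column 4.
(2,4) is out (row 2 already has a 9).
So the only cell in column 4 that can hold 9 is (3,4).
That is row 3.

3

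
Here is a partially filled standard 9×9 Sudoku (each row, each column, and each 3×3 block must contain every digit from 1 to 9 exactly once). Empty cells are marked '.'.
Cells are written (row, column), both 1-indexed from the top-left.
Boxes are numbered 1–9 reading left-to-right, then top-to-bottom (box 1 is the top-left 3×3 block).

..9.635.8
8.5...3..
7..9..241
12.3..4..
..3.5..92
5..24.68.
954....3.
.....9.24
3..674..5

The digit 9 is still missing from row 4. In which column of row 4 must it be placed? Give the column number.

Consider where 9 can go in row 4.
(4,3) is out (column 3 already has a 9).
(4,6) is out (column 6 already has a 9).
(4,8) is out (column 8 already has a 9).
(4,9) is out (box 6 already has a 9).
So the only cell in row 4 that can hold 9 is (4,5).
That is column 5.

5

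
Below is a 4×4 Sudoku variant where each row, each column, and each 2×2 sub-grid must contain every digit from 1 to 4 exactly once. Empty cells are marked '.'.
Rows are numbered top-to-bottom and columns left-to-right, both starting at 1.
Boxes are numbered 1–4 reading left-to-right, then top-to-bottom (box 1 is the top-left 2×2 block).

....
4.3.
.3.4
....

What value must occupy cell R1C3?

Cell R1C3 itself could take any of {1, 2, 4} by direct elimination.
Consider where 4 can go in box 2.
R1C4 is out (column 4 already has a 4).
R2C4 is out (row 2 already has a 4).
So the only cell in box 2 that can hold 4 is R1C3.
Therefore R1C3 = 4.

4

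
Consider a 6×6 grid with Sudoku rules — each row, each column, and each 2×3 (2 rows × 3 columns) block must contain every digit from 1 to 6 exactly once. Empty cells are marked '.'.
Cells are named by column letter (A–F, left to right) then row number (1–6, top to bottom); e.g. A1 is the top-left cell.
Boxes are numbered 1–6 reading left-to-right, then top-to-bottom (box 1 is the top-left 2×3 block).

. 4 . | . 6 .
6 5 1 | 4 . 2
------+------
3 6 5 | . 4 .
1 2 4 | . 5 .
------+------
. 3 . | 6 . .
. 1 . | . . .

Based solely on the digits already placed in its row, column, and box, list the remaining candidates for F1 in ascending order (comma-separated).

1,3,5

Row 1 already contains {4, 6}.
Column F already contains {2}.
Its 2×3 block (box 2) already contains {2, 4, 6}.
Removing those from 1–6 leaves {1, 3, 5} as the candidates for F1.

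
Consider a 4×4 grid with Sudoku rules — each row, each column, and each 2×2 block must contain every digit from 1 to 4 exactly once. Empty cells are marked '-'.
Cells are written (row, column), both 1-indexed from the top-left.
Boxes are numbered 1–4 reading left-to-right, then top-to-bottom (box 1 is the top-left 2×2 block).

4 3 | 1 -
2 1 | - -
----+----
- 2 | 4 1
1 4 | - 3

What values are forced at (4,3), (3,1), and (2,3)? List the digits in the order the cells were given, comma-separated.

2,3,3

For (4,3):
  Row 4 already contains {1, 3, 4}.
  Column 3 already contains {1, 4}.
  Its 2×2 block (box 4) already contains {1, 3, 4}.
  The only value from 1–4 not eliminated is 2, so (4,3) = 2.
For (3,1):
  Row 3 already contains {1, 2, 4}.
  Column 1 already contains {1, 2, 4}.
  Its 2×2 block (box 3) already contains {1, 2, 4}.
  The only value from 1–4 not eliminated is 3, so (3,1) = 3.
For (2,3):
  Row 2 already contains {1, 2}.
  Column 3 already contains {1, 4}.
  Its 2×2 block (box 2) already contains {1}.
  The only value from 1–4 not eliminated is 3, so (2,3) = 3.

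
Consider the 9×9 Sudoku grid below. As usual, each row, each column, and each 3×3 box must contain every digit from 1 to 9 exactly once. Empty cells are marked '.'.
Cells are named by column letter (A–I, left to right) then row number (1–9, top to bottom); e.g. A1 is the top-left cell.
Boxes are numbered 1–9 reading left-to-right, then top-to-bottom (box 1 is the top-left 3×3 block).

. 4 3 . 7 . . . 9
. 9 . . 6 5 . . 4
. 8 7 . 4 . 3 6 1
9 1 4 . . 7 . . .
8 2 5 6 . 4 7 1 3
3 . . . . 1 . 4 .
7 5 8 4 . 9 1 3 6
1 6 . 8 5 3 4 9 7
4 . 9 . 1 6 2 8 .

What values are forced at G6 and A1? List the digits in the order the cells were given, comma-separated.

9,6

For G6:
  Consider where 9 can go in box 6.
  G4 is out (row 4 already has a 9).
  H4 is out (row 4 already has a 9).
  I4 is out (row 4 already has a 9).
  I6 is out (column I already has a 9).
  So the only cell in box 6 that can hold 9 is G6.
  So G6 = 9.
For A1:
  Consider where 6 can go in column A.
  A2 is out (row 2 already has a 6).
  A3 is out (row 3 already has a 6).
  So the only cell in column A that can hold 6 is A1.
  So A1 = 6.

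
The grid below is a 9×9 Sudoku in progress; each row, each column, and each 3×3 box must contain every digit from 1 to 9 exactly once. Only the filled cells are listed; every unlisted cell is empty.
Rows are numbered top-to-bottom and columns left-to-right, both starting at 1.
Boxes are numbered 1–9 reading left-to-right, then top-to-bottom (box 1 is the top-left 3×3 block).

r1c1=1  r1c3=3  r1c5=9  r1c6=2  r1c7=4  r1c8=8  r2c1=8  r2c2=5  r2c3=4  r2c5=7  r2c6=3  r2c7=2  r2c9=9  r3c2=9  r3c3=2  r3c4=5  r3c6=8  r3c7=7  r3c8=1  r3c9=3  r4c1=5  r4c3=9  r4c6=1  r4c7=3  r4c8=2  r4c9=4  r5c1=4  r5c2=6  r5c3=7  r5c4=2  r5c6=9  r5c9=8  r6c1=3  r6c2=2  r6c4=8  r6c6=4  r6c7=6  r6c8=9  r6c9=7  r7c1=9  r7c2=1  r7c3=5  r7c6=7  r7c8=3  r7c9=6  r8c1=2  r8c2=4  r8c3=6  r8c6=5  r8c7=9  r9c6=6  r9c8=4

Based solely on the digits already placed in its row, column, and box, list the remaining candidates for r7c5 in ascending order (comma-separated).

Row 7 already contains {1, 3, 5, 6, 7, 9}.
Column 5 already contains {7, 9}.
Its 3×3 block (box 8) already contains {5, 6, 7}.
Removing those from 1–9 leaves {2, 4, 8} as the candidates for r7c5.

2,4,8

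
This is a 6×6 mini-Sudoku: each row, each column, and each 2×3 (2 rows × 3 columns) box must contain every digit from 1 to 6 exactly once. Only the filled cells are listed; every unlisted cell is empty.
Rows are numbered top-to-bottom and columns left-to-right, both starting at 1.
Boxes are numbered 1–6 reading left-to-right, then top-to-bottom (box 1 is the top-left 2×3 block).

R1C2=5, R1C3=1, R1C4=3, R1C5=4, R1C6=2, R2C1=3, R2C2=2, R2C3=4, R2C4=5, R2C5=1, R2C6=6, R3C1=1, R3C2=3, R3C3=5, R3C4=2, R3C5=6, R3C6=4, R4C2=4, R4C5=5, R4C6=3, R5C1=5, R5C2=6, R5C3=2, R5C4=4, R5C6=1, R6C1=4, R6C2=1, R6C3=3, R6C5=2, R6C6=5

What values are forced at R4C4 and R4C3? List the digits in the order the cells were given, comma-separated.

For R4C4:
  Row 4 already contains {3, 4, 5}.
  Column 4 already contains {2, 3, 4, 5}.
  Its 2×3 block (box 4) already contains {2, 3, 4, 5, 6}.
  The only value from 1–6 not eliminated is 1, so R4C4 = 1.
For R4C3:
  Row 4 already contains {3, 4, 5}.
  Column 3 already contains {1, 2, 3, 4, 5}.
  Its 2×3 block (box 3) already contains {1, 3, 4, 5}.
  The only value from 1–6 not eliminated is 6, so R4C3 = 6.

1,6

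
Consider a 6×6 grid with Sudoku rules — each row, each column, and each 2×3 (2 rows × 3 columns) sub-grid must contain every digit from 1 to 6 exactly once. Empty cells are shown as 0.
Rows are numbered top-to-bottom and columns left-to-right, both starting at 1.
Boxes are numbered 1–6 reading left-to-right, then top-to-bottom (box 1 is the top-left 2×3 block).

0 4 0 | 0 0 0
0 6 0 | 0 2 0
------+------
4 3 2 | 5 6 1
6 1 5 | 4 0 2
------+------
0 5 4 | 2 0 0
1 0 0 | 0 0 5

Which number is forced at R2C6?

Cell R2C6 itself could take any of {3, 4} by direct elimination.
Consider where 4 can go in column 6.
R1C6 is out (row 1 already has a 4).
R5C6 is out (row 5 already has a 4).
So the only cell in column 6 that can hold 4 is R2C6.
Therefore R2C6 = 4.

4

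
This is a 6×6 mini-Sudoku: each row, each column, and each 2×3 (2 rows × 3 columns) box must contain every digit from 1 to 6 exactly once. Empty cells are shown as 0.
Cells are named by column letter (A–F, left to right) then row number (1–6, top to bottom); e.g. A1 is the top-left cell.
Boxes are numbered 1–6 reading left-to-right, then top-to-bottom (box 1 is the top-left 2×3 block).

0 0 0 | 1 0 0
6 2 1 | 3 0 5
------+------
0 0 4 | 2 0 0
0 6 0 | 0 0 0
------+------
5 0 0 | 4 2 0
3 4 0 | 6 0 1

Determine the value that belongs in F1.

2

Cell F1 itself could take any of {2, 4, 6} by direct elimination.
Consider where 2 can go in row 1.
A1 is out (box 1 already has a 2).
B1 is out (column B already has a 2).
C1 is out (box 1 already has a 2).
E1 is out (column E already has a 2).
So the only cell in row 1 that can hold 2 is F1.
Therefore F1 = 2.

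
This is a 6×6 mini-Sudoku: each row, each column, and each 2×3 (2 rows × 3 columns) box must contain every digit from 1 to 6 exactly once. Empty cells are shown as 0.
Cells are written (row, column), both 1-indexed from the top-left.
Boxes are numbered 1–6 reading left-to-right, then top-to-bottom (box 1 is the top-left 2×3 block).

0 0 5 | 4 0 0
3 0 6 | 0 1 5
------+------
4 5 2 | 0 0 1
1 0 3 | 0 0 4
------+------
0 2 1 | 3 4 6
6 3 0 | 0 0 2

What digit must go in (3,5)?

3

Cell (3,5) itself could take any of {3, 6} by direct elimination.
Consider where 3 can go in row 3.
(3,4) is out (column 4 already has a 3).
So the only cell in row 3 that can hold 3 is (3,5).
Therefore (3,5) = 3.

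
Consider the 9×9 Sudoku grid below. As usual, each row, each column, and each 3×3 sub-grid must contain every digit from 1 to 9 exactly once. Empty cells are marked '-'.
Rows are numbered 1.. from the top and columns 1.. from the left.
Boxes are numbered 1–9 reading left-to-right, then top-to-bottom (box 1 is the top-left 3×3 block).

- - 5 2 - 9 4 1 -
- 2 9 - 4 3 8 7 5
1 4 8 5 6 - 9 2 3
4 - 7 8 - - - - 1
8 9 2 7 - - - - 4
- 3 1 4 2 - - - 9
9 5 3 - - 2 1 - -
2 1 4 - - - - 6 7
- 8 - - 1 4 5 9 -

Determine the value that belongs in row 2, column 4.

Row 2 already contains {2, 3, 4, 5, 7, 8, 9}.
Column 4 already contains {2, 4, 5, 7, 8}.
Its 3×3 block (box 2) already contains {2, 3, 4, 5, 6, 9}.
The only value from 1–9 not eliminated is 1, so row 2, column 4 = 1.

1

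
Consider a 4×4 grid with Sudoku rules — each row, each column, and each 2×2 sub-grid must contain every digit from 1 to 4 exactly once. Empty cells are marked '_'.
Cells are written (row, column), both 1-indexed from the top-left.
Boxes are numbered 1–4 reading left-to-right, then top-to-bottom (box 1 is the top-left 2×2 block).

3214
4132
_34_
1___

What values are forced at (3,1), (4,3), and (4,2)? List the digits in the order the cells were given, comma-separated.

2,2,4

For (3,1):
  Row 3 already contains {3, 4}.
  Column 1 already contains {1, 3, 4}.
  Its 2×2 block (box 3) already contains {1, 3}.
  The only value from 1–4 not eliminated is 2, so (3,1) = 2.
For (4,3):
  Row 4 already contains {1}.
  Column 3 already contains {1, 3, 4}.
  Its 2×2 block (box 4) already contains {4}.
  The only value from 1–4 not eliminated is 2, so (4,3) = 2.
For (4,2):
  Row 4 already contains {1}.
  Column 2 already contains {1, 2, 3}.
  Its 2×2 block (box 3) already contains {1, 3}.
  The only value from 1–4 not eliminated is 4, so (4,2) = 4.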